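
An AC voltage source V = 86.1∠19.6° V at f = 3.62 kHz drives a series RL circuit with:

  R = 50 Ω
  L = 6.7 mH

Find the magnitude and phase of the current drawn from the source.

Step 1 — Angular frequency: ω = 2π·f = 2π·3620 = 2.275e+04 rad/s.
Step 2 — Component impedances:
  R: Z = R = 50 Ω
  L: Z = jωL = j·2.275e+04·0.0067 = 0 + j152.4 Ω
Step 3 — Series combination: Z_total = R + L = 50 + j152.4 Ω = 160.4∠71.8° Ω.
Step 4 — Source phasor: V = 86.1∠19.6° V = 81.11 + j28.88 V.
Step 5 — Ohm's law: I = V / Z_total = (81.11 + j28.88) / (50 + j152.4) = 0.3288 - j0.4244 A.
Step 6 — Convert to polar: |I| = 0.5368 A, ∠I = -52.2°.

I = 0.5368∠-52.2° A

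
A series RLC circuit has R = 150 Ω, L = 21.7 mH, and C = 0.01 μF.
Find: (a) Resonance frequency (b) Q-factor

Step 1 — Resonance condition Im(Z)=0 gives ω₀ = 1/√(LC).
Step 2 — ω₀ = 1/√(0.0217·1e-08) = 6.788e+04 rad/s.
Step 3 — f₀ = ω₀/(2π) = 1.08e+04 Hz.
Step 4 — Series Q: Q = ω₀L/R = 6.788e+04·0.0217/150 = 9.821.

(a) f₀ = 1.08e+04 Hz  (b) Q = 9.821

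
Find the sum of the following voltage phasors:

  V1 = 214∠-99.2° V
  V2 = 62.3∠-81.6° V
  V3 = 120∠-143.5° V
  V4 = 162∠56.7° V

Step 1 — Convert each phasor to rectangular form:
  V1 = 214·(cos(-99.2°) + j·sin(-99.2°)) = -34.21 - j211.2 V
  V2 = 62.3·(cos(-81.6°) + j·sin(-81.6°)) = 9.101 - j61.63 V
  V3 = 120·(cos(-143.5°) + j·sin(-143.5°)) = -96.46 - j71.38 V
  V4 = 162·(cos(56.7°) + j·sin(56.7°)) = 88.94 + j135.4 V
Step 2 — Sum components: V_total = -32.63 - j208.9 V.
Step 3 — Convert to polar: |V_total| = 211.4 V, ∠V_total = -98.9°.

V_total = 211.4∠-98.9° V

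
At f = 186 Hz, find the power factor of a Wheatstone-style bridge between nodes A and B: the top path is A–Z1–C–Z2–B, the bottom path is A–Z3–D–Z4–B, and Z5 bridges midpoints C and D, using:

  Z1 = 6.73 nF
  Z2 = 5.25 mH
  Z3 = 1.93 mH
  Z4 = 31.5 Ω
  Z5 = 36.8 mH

Step 1 — Angular frequency: ω = 2π·f = 2π·186 = 1169 rad/s.
Step 2 — Component impedances:
  Z1: Z = 1/(jωC) = -j/(ω·C) = 0 - j1.271e+05 Ω
  Z2: Z = jωL = j·1169·0.00525 = 0 + j6.136 Ω
  Z3: Z = jωL = j·1169·0.00193 = 0 + j2.256 Ω
  Z4: Z = R = 31.5 Ω
  Z5: Z = jωL = j·1169·0.0368 = 0 + j43.01 Ω
Step 3 — Bridge requires nodal analysis (the Z5 bridge couples midpoints C and D, so the two paths cannot be reduced to a simple series/parallel combination). Setting node B to ground and injecting 1 A at node A, the 3-node admittance system at A, C, D solves to V_A = Z_AB = 22.33 + j16.57 Ω = 27.8∠36.6° Ω.
Step 4 — Power factor: PF = cos(φ) = Re(Z)/|Z| = 22.331/27.805 = 0.8031.
Step 5 — Type: Im(Z) = 16.57 ⇒ lagging (phase φ = 36.6°).

PF = 0.8031 (lagging, φ = 36.6°)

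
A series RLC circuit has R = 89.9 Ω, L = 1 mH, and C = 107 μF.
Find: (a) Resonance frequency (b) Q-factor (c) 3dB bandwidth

Step 1 — Resonance condition Im(Z)=0 gives ω₀ = 1/√(LC).
Step 2 — ω₀ = 1/√(0.001·0.000107) = 3057 rad/s.
Step 3 — f₀ = ω₀/(2π) = 486.6 Hz.
Step 4 — Series Q: Q = ω₀L/R = 3057·0.001/89.9 = 0.03401.
Step 5 — 3dB bandwidth: Δω = ω₀/Q = 8.99e+04 rad/s; BW = Δω/(2π) = 1.431e+04 Hz.

(a) f₀ = 486.6 Hz  (b) Q = 0.03401  (c) BW = 1.431e+04 Hz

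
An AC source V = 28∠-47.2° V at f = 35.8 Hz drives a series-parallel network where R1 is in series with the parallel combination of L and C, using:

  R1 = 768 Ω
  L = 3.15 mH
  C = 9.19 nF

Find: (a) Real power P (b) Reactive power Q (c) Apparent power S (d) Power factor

Step 1 — Angular frequency: ω = 2π·f = 2π·35.8 = 224.9 rad/s.
Step 2 — Component impedances:
  R1: Z = R = 768 Ω
  L: Z = jωL = j·224.9·0.00315 = 0 + j0.7086 Ω
  C: Z = 1/(jωC) = -j/(ω·C) = 0 - j4.838e+05 Ω
Step 3 — Parallel branch: L || C = 1/(1/L + 1/C) = 0 + j0.7086 Ω.
Step 4 — Series with R1: Z_total = R1 + (L || C) = 768 + j0.7086 Ω = 768∠0.1° Ω.
Step 5 — Source phasor: V = 28∠-47.2° V = 19.02 - j20.54 V.
Step 6 — Current: I = V / Z = 0.02475 - j0.02677 A = 0.03646∠-47.3° A.
Step 7 — Complex power: S = V·I* = 1.021 + j0.0009418 VA.
Step 8 — Real power: P = Re(S) = 1.021 W.
Step 9 — Reactive power: Q = Im(S) = 0.0009418 VAR.
Step 10 — Apparent power: |S| = 1.021 VA.
Step 11 — Power factor: PF = P/|S| = 1 (lagging).

(a) P = 1.021 W  (b) Q = 0.0009418 VAR  (c) S = 1.021 VA  (d) PF = 1 (lagging)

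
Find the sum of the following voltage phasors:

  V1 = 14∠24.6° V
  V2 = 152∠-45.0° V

Step 1 — Convert each phasor to rectangular form:
  V1 = 14·(cos(24.6°) + j·sin(24.6°)) = 12.73 + j5.828 V
  V2 = 152·(cos(-45.0°) + j·sin(-45.0°)) = 107.5 - j107.5 V
Step 2 — Sum components: V_total = 120.2 - j101.7 V.
Step 3 — Convert to polar: |V_total| = 157.4 V, ∠V_total = -40.2°.

V_total = 157.4∠-40.2° V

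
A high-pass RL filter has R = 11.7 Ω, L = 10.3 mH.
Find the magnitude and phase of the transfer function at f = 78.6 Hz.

Step 1 — Angular frequency: ω = 2π·78.6 = 493.9 rad/s.
Step 2 — Transfer function: H(jω) = jωL/(R + jωL).
Step 3 — Numerator jωL = j·5.087; denominator R + jωL = 11.7 + j5.087.
Step 4 — H = 0.159 + j0.3656.
Step 5 — Magnitude: |H| = 0.3987 (-8.0 dB); phase: φ = 66.5°.

|H| = 0.3987 (-8.0 dB), φ = 66.5°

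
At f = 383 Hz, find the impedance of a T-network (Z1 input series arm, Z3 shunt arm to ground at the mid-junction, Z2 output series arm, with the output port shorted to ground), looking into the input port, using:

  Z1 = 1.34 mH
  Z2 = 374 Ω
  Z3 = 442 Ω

Step 1 — Angular frequency: ω = 2π·f = 2π·383 = 2406 rad/s.
Step 2 — Component impedances:
  Z1: Z = jωL = j·2406·0.00134 = 0 + j3.225 Ω
  Z2: Z = R = 374 Ω
  Z3: Z = R = 442 Ω
Step 3 — With the output port shorted to ground, the output series arm Z2 runs from the junction to ground; the shunt arm Z3 also runs from the junction to ground. They appear in parallel: Z3 || Z2 = 202.6 Ω.
Step 4 — Series with input arm Z1: Z_in = Z1 + (Z3 || Z2) = 202.6 + j3.225 Ω = 202.6∠0.9° Ω.

Z = 202.6 + j3.225 Ω = 202.6∠0.9° Ω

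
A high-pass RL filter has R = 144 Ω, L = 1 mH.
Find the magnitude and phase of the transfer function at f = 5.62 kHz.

Step 1 — Angular frequency: ω = 2π·5620 = 3.531e+04 rad/s.
Step 2 — Transfer function: H(jω) = jωL/(R + jωL).
Step 3 — Numerator jωL = j·35.31; denominator R + jωL = 144 + j35.31.
Step 4 — H = 0.05672 + j0.2313.
Step 5 — Magnitude: |H| = 0.2382 (-12.5 dB); phase: φ = 76.2°.

|H| = 0.2382 (-12.5 dB), φ = 76.2°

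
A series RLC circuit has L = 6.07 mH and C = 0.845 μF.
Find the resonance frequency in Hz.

Step 1 — Resonance condition Im(Z)=0 gives ω₀ = 1/√(LC).
Step 2 — ω₀ = 1/√(0.00607·8.45e-07) = 1.396e+04 rad/s.
Step 3 — f₀ = ω₀/(2π) = 2222 Hz.

f₀ = 2222 Hz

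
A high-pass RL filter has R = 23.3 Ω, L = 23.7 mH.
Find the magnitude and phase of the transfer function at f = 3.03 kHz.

Step 1 — Angular frequency: ω = 2π·3030 = 1.904e+04 rad/s.
Step 2 — Transfer function: H(jω) = jωL/(R + jωL).
Step 3 — Numerator jωL = j·451.2; denominator R + jωL = 23.3 + j451.2.
Step 4 — H = 0.9973 + j0.0515.
Step 5 — Magnitude: |H| = 0.9987 (-0.0 dB); phase: φ = 3.0°.

|H| = 0.9987 (-0.0 dB), φ = 3.0°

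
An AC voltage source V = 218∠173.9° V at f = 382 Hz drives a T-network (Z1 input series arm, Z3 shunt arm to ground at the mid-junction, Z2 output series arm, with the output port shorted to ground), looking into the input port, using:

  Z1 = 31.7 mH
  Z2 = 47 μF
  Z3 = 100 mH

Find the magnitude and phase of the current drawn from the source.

Step 1 — Angular frequency: ω = 2π·f = 2π·382 = 2400 rad/s.
Step 2 — Component impedances:
  Z1: Z = jωL = j·2400·0.0317 = 0 + j76.09 Ω
  Z2: Z = 1/(jωC) = -j/(ω·C) = 0 - j8.865 Ω
  Z3: Z = jωL = j·2400·0.1 = 0 + j240 Ω
Step 3 — With the output port shorted to ground, the output series arm Z2 runs from the junction to ground; the shunt arm Z3 also runs from the junction to ground. They appear in parallel: Z3 || Z2 = 0 - j9.205 Ω.
Step 4 — Series with input arm Z1: Z_in = Z1 + (Z3 || Z2) = 0 + j66.88 Ω = 66.88∠90.0° Ω.
Step 5 — Source phasor: V = 218∠173.9° V = -216.8 + j23.17 V.
Step 6 — Ohm's law: I = V / Z_total = (-216.8 + j23.17) / (0 + j66.88) = 0.3464 + j3.241 A.
Step 7 — Convert to polar: |I| = 3.26 A, ∠I = 83.9°.

I = 3.26∠83.9° A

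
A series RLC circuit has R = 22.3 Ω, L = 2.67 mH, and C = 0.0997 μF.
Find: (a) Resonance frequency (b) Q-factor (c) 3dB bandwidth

Step 1 — Resonance: ω₀ = 1/√(LC) = 1/√(0.00267·9.97e-08) = 6.129e+04 rad/s.
Step 2 — f₀ = ω₀/(2π) = 9755 Hz.
Step 3 — Series Q: Q = ω₀L/R = 6.129e+04·0.00267/22.3 = 7.338.
Step 4 — Bandwidth: Δω = ω₀/Q = 8352 rad/s; BW = Δω/(2π) = 1329 Hz.

(a) f₀ = 9755 Hz  (b) Q = 7.338  (c) BW = 1329 Hz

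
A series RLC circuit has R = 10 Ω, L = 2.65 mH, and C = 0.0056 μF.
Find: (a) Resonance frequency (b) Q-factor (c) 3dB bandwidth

Step 1 — Resonance condition Im(Z)=0 gives ω₀ = 1/√(LC).
Step 2 — ω₀ = 1/√(0.00265·5.6e-09) = 2.596e+05 rad/s.
Step 3 — f₀ = ω₀/(2π) = 4.131e+04 Hz.
Step 4 — Series Q: Q = ω₀L/R = 2.596e+05·0.00265/10 = 68.79.
Step 5 — 3dB bandwidth: Δω = ω₀/Q = 3774 rad/s; BW = Δω/(2π) = 600.6 Hz.

(a) f₀ = 4.131e+04 Hz  (b) Q = 68.79  (c) BW = 600.6 Hz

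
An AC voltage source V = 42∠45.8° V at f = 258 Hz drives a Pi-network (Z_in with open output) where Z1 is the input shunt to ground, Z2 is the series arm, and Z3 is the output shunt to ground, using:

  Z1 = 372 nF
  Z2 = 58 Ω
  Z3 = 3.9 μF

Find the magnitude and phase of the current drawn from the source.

Step 1 — Angular frequency: ω = 2π·f = 2π·258 = 1621 rad/s.
Step 2 — Component impedances:
  Z1: Z = 1/(jωC) = -j/(ω·C) = 0 - j1658 Ω
  Z2: Z = R = 58 Ω
  Z3: Z = 1/(jωC) = -j/(ω·C) = 0 - j158.2 Ω
Step 3 — With open output, the series arm Z2 and the output shunt Z3 appear in series to ground: Z2 + Z3 = 58 - j158.2 Ω.
Step 4 — Parallel with input shunt Z1: Z_in = Z1 || (Z2 + Z3) = 48.29 - j145.9 Ω = 153.7∠-71.7° Ω.
Step 5 — Source phasor: V = 42∠45.8° V = 29.28 + j30.11 V.
Step 6 — Ohm's law: I = V / Z_total = (29.28 + j30.11) / (48.29 - j145.9) = -0.1261 + j0.2424 A.
Step 7 — Convert to polar: |I| = 0.2732 A, ∠I = 117.5°.

I = 0.2732∠117.5° A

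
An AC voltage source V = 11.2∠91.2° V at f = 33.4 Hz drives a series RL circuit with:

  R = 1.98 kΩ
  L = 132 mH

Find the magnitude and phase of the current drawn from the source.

Step 1 — Angular frequency: ω = 2π·f = 2π·33.4 = 209.9 rad/s.
Step 2 — Component impedances:
  R: Z = R = 1980 Ω
  L: Z = jωL = j·209.9·0.132 = 0 + j27.7 Ω
Step 3 — Series combination: Z_total = R + L = 1980 + j27.7 Ω = 1980∠0.8° Ω.
Step 4 — Source phasor: V = 11.2∠91.2° V = -0.2346 + j11.2 V.
Step 5 — Ohm's law: I = V / Z_total = (-0.2346 + j11.2) / (1980 + j27.7) = -3.933e-05 + j0.005656 A.
Step 6 — Convert to polar: |I| = 0.005656 A, ∠I = 90.4°.

I = 0.005656∠90.4° A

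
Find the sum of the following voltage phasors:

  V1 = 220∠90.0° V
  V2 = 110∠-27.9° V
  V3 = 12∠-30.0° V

Step 1 — Convert each phasor to rectangular form:
  V1 = 220·(cos(90.0°) + j·sin(90.0°)) = 0 + j220 V
  V2 = 110·(cos(-27.9°) + j·sin(-27.9°)) = 97.21 - j51.47 V
  V3 = 12·(cos(-30.0°) + j·sin(-30.0°)) = 10.39 - j6 V
Step 2 — Sum components: V_total = 107.6 + j162.5 V.
Step 3 — Convert to polar: |V_total| = 194.9 V, ∠V_total = 56.5°.

V_total = 194.9∠56.5° V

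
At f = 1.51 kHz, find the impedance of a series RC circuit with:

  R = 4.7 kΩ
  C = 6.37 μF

Step 1 — Angular frequency: ω = 2π·f = 2π·1510 = 9488 rad/s.
Step 2 — Component impedances:
  R: Z = R = 4700 Ω
  C: Z = 1/(jωC) = -j/(ω·C) = 0 - j16.55 Ω
Step 3 — Series combination: Z_total = R + C = 4700 - j16.55 Ω = 4700∠-0.2° Ω.

Z = 4700 - j16.55 Ω = 4700∠-0.2° Ω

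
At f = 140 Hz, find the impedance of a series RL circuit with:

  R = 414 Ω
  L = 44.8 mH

Step 1 — Angular frequency: ω = 2π·f = 2π·140 = 879.6 rad/s.
Step 2 — Component impedances:
  R: Z = R = 414 Ω
  L: Z = jωL = j·879.6·0.0448 = 0 + j39.41 Ω
Step 3 — Series combination: Z_total = R + L = 414 + j39.41 Ω = 415.9∠5.4° Ω.

Z = 414 + j39.41 Ω = 415.9∠5.4° Ω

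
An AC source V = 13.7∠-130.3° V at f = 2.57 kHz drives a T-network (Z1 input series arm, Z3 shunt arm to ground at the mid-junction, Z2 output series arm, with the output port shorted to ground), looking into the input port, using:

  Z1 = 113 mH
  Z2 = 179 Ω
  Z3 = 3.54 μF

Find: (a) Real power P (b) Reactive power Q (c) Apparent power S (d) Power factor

Step 1 — Angular frequency: ω = 2π·f = 2π·2570 = 1.615e+04 rad/s.
Step 2 — Component impedances:
  Z1: Z = jωL = j·1.615e+04·0.113 = 0 + j1825 Ω
  Z2: Z = R = 179 Ω
  Z3: Z = 1/(jωC) = -j/(ω·C) = 0 - j17.49 Ω
Step 3 — With the output port shorted to ground, the output series arm Z2 runs from the junction to ground; the shunt arm Z3 also runs from the junction to ground. They appear in parallel: Z3 || Z2 = 1.694 - j17.33 Ω.
Step 4 — Series with input arm Z1: Z_in = Z1 + (Z3 || Z2) = 1.694 + j1807 Ω = 1807∠89.9° Ω.
Step 5 — Source phasor: V = 13.7∠-130.3° V = -8.861 - j10.45 V.
Step 6 — Current: I = V / Z = -0.005786 + j0.004897 A = 0.00758∠139.8° A.
Step 7 — Complex power: S = V·I* = 9.73e-05 + j0.1038 VA.
Step 8 — Real power: P = Re(S) = 9.73e-05 W.
Step 9 — Reactive power: Q = Im(S) = 0.1038 VAR.
Step 10 — Apparent power: |S| = 0.1038 VA.
Step 11 — Power factor: PF = P/|S| = 0.000937 (lagging).

(a) P = 9.73e-05 W  (b) Q = 0.1038 VAR  (c) S = 0.1038 VA  (d) PF = 0.000937 (lagging)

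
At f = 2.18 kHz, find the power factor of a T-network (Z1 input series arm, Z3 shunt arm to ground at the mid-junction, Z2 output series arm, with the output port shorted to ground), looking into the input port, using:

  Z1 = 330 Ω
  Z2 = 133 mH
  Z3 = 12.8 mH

Step 1 — Angular frequency: ω = 2π·f = 2π·2180 = 1.37e+04 rad/s.
Step 2 — Component impedances:
  Z1: Z = R = 330 Ω
  Z2: Z = jωL = j·1.37e+04·0.133 = 0 + j1822 Ω
  Z3: Z = jωL = j·1.37e+04·0.0128 = 0 + j175.3 Ω
Step 3 — With the output port shorted to ground, the output series arm Z2 runs from the junction to ground; the shunt arm Z3 also runs from the junction to ground. They appear in parallel: Z3 || Z2 = 0 + j159.9 Ω.
Step 4 — Series with input arm Z1: Z_in = Z1 + (Z3 || Z2) = 330 + j159.9 Ω = 366.7∠25.9° Ω.
Step 5 — Power factor: PF = cos(φ) = Re(Z)/|Z| = 330/366.7 = 0.8999.
Step 6 — Type: Im(Z) = 159.9 ⇒ lagging (phase φ = 25.9°).

PF = 0.8999 (lagging, φ = 25.9°)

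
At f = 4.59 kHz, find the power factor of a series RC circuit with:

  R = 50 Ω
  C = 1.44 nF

Step 1 — Angular frequency: ω = 2π·f = 2π·4590 = 2.884e+04 rad/s.
Step 2 — Component impedances:
  R: Z = R = 50 Ω
  C: Z = 1/(jωC) = -j/(ω·C) = 0 - j2.408e+04 Ω
Step 3 — Series combination: Z_total = R + C = 50 - j2.408e+04 Ω = 2.408e+04∠-89.9° Ω.
Step 4 — Power factor: PF = cos(φ) = Re(Z)/|Z| = 50/2.408e+04 = 0.002076.
Step 5 — Type: Im(Z) = -2.408e+04 ⇒ leading (phase φ = -89.9°).

PF = 0.002076 (leading, φ = -89.9°)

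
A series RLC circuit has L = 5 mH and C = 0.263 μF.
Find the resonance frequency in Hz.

Step 1 — Resonance condition Im(Z)=0 gives ω₀ = 1/√(LC).
Step 2 — ω₀ = 1/√(0.005·2.63e-07) = 2.758e+04 rad/s.
Step 3 — f₀ = ω₀/(2π) = 4389 Hz.

f₀ = 4389 Hz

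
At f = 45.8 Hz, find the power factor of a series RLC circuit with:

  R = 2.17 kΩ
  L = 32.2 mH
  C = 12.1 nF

Step 1 — Angular frequency: ω = 2π·f = 2π·45.8 = 287.8 rad/s.
Step 2 — Component impedances:
  R: Z = R = 2170 Ω
  L: Z = jωL = j·287.8·0.0322 = 0 + j9.266 Ω
  C: Z = 1/(jωC) = -j/(ω·C) = 0 - j2.872e+05 Ω
Step 3 — Series combination: Z_total = R + L + C = 2170 - j2.872e+05 Ω = 2.872e+05∠-89.6° Ω.
Step 4 — Power factor: PF = cos(φ) = Re(Z)/|Z| = 2170/2.872e+05 = 0.007556.
Step 5 — Type: Im(Z) = -2.872e+05 ⇒ leading (phase φ = -89.6°).

PF = 0.007556 (leading, φ = -89.6°)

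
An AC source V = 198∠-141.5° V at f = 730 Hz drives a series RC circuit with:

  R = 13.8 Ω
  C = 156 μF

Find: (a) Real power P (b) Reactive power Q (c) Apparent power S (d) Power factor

Step 1 — Angular frequency: ω = 2π·f = 2π·730 = 4587 rad/s.
Step 2 — Component impedances:
  R: Z = R = 13.8 Ω
  C: Z = 1/(jωC) = -j/(ω·C) = 0 - j1.398 Ω
Step 3 — Series combination: Z_total = R + C = 13.8 - j1.398 Ω = 13.87∠-5.8° Ω.
Step 4 — Source phasor: V = 198∠-141.5° V = -155 - j123.3 V.
Step 5 — Current: I = V / Z = -10.22 - j9.967 A = 14.27∠-135.7° A.
Step 6 — Complex power: S = V·I* = 2812 - j284.8 VA.
Step 7 — Real power: P = Re(S) = 2812 W.
Step 8 — Reactive power: Q = Im(S) = -284.8 VAR.
Step 9 — Apparent power: |S| = 2826 VA.
Step 10 — Power factor: PF = P/|S| = 0.9949 (leading).

(a) P = 2812 W  (b) Q = -284.8 VAR  (c) S = 2826 VA  (d) PF = 0.9949 (leading)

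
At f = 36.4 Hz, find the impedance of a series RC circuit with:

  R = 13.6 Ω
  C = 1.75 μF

Step 1 — Angular frequency: ω = 2π·f = 2π·36.4 = 228.7 rad/s.
Step 2 — Component impedances:
  R: Z = R = 13.6 Ω
  C: Z = 1/(jωC) = -j/(ω·C) = 0 - j2499 Ω
Step 3 — Series combination: Z_total = R + C = 13.6 - j2499 Ω = 2499∠-89.7° Ω.

Z = 13.6 - j2499 Ω = 2499∠-89.7° Ω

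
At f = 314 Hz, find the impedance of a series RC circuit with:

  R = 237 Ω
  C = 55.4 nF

Step 1 — Angular frequency: ω = 2π·f = 2π·314 = 1973 rad/s.
Step 2 — Component impedances:
  R: Z = R = 237 Ω
  C: Z = 1/(jωC) = -j/(ω·C) = 0 - j9149 Ω
Step 3 — Series combination: Z_total = R + C = 237 - j9149 Ω = 9152∠-88.5° Ω.

Z = 237 - j9149 Ω = 9152∠-88.5° Ω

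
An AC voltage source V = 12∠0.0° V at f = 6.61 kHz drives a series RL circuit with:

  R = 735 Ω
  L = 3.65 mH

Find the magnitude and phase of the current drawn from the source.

Step 1 — Angular frequency: ω = 2π·f = 2π·6610 = 4.153e+04 rad/s.
Step 2 — Component impedances:
  R: Z = R = 735 Ω
  L: Z = jωL = j·4.153e+04·0.00365 = 0 + j151.6 Ω
Step 3 — Series combination: Z_total = R + L = 735 + j151.6 Ω = 750.5∠11.7° Ω.
Step 4 — Source phasor: V = 12∠0.0° V = 12 V.
Step 5 — Ohm's law: I = V / Z_total = (12) / (735 + j151.6) = 0.01566 - j0.00323 A.
Step 6 — Convert to polar: |I| = 0.01599 A, ∠I = -11.7°.

I = 0.01599∠-11.7° A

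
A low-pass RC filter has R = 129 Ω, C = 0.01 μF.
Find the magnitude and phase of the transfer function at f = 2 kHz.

Step 1 — Angular frequency: ω = 2π·2000 = 1.257e+04 rad/s.
Step 2 — Transfer function: H(jω) = 1/(1 + jωRC).
Step 3 — Denominator: 1 + jωRC = 1 + j·1.257e+04·129·1e-08 = 1 + j0.01621.
Step 4 — H = 0.9997 - j0.01621.
Step 5 — Magnitude: |H| = 0.9999 (-0.0 dB); phase: φ = -0.9°.

|H| = 0.9999 (-0.0 dB), φ = -0.9°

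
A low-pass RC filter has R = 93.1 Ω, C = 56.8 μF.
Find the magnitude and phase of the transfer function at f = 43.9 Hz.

Step 1 — Angular frequency: ω = 2π·43.9 = 275.8 rad/s.
Step 2 — Transfer function: H(jω) = 1/(1 + jωRC).
Step 3 — Denominator: 1 + jωRC = 1 + j·275.8·93.1·5.68e-05 = 1 + j1.459.
Step 4 — H = 0.3197 - j0.4664.
Step 5 — Magnitude: |H| = 0.5655 (-5.0 dB); phase: φ = -55.6°.

|H| = 0.5655 (-5.0 dB), φ = -55.6°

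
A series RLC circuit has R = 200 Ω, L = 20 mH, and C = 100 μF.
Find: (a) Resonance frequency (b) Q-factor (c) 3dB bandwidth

Step 1 — Resonance: ω₀ = 1/√(LC) = 1/√(0.02·0.0001) = 707.1 rad/s.
Step 2 — f₀ = ω₀/(2π) = 112.5 Hz.
Step 3 — Series Q: Q = ω₀L/R = 707.1·0.02/200 = 0.07071.
Step 4 — Bandwidth: Δω = ω₀/Q = 1e+04 rad/s; BW = Δω/(2π) = 1592 Hz.

(a) f₀ = 112.5 Hz  (b) Q = 0.07071  (c) BW = 1592 Hz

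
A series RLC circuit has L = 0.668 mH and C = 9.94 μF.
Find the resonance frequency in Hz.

Step 1 — Resonance condition Im(Z)=0 gives ω₀ = 1/√(LC).
Step 2 — ω₀ = 1/√(0.000668·9.94e-06) = 1.227e+04 rad/s.
Step 3 — f₀ = ω₀/(2π) = 1953 Hz.

f₀ = 1953 Hz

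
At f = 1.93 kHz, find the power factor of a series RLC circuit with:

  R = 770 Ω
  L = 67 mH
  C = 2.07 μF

Step 1 — Angular frequency: ω = 2π·f = 2π·1930 = 1.213e+04 rad/s.
Step 2 — Component impedances:
  R: Z = R = 770 Ω
  L: Z = jωL = j·1.213e+04·0.067 = 0 + j812.5 Ω
  C: Z = 1/(jωC) = -j/(ω·C) = 0 - j39.84 Ω
Step 3 — Series combination: Z_total = R + L + C = 770 + j772.6 Ω = 1091∠45.1° Ω.
Step 4 — Power factor: PF = cos(φ) = Re(Z)/|Z| = 770/1090.8 = 0.7059.
Step 5 — Type: Im(Z) = 772.6 ⇒ lagging (phase φ = 45.1°).

PF = 0.7059 (lagging, φ = 45.1°)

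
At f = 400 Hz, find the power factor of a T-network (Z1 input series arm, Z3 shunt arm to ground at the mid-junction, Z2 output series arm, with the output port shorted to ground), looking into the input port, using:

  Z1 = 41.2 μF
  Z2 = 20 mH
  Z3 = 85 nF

Step 1 — Angular frequency: ω = 2π·f = 2π·400 = 2513 rad/s.
Step 2 — Component impedances:
  Z1: Z = 1/(jωC) = -j/(ω·C) = 0 - j9.657 Ω
  Z2: Z = jωL = j·2513·0.02 = 0 + j50.27 Ω
  Z3: Z = 1/(jωC) = -j/(ω·C) = 0 - j4681 Ω
Step 3 — With the output port shorted to ground, the output series arm Z2 runs from the junction to ground; the shunt arm Z3 also runs from the junction to ground. They appear in parallel: Z3 || Z2 = 0 + j50.81 Ω.
Step 4 — Series with input arm Z1: Z_in = Z1 + (Z3 || Z2) = 0 + j41.15 Ω = 41.15∠90.0° Ω.
Step 5 — Power factor: PF = cos(φ) = Re(Z)/|Z| = 0/41.15 = 0.
Step 6 — Type: Im(Z) = 41.15 ⇒ lagging (phase φ = 90.0°).

PF = 0 (lagging, φ = 90.0°)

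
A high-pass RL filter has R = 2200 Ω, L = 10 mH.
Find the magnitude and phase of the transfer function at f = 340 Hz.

Step 1 — Angular frequency: ω = 2π·340 = 2136 rad/s.
Step 2 — Transfer function: H(jω) = jωL/(R + jωL).
Step 3 — Numerator jωL = j·21.36; denominator R + jωL = 2200 + j21.36.
Step 4 — H = 9.428e-05 + j0.009709.
Step 5 — Magnitude: |H| = 0.00971 (-40.3 dB); phase: φ = 89.4°.

|H| = 0.00971 (-40.3 dB), φ = 89.4°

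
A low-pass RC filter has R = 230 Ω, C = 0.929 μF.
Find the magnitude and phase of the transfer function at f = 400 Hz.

Step 1 — Angular frequency: ω = 2π·400 = 2513 rad/s.
Step 2 — Transfer function: H(jω) = 1/(1 + jωRC).
Step 3 — Denominator: 1 + jωRC = 1 + j·2513·230·9.29e-07 = 1 + j0.537.
Step 4 — H = 0.7762 - j0.4168.
Step 5 — Magnitude: |H| = 0.881 (-1.1 dB); phase: φ = -28.2°.

|H| = 0.881 (-1.1 dB), φ = -28.2°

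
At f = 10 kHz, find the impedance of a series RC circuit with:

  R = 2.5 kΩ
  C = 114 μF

Step 1 — Angular frequency: ω = 2π·f = 2π·1e+04 = 6.283e+04 rad/s.
Step 2 — Component impedances:
  R: Z = R = 2500 Ω
  C: Z = 1/(jωC) = -j/(ω·C) = 0 - j0.1396 Ω
Step 3 — Series combination: Z_total = R + C = 2500 - j0.1396 Ω = 2500∠-0.0° Ω.

Z = 2500 - j0.1396 Ω = 2500∠-0.0° Ω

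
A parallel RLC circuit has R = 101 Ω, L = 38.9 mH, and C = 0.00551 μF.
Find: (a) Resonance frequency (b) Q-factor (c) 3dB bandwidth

Step 1 — Resonance: ω₀ = 1/√(LC) = 1/√(0.0389·5.51e-09) = 6.83e+04 rad/s.
Step 2 — f₀ = ω₀/(2π) = 1.087e+04 Hz.
Step 3 — Parallel Q: Q = R/(ω₀L) = 101/(6.83e+04·0.0389) = 0.03801.
Step 4 — Bandwidth: Δω = ω₀/Q = 1.797e+06 rad/s; BW = Δω/(2π) = 2.86e+05 Hz.

(a) f₀ = 1.087e+04 Hz  (b) Q = 0.03801  (c) BW = 2.86e+05 Hz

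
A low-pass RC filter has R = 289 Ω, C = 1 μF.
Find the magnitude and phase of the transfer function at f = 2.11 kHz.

Step 1 — Angular frequency: ω = 2π·2110 = 1.326e+04 rad/s.
Step 2 — Transfer function: H(jω) = 1/(1 + jωRC).
Step 3 — Denominator: 1 + jωRC = 1 + j·1.326e+04·289·1e-06 = 1 + j3.831.
Step 4 — H = 0.06378 - j0.2444.
Step 5 — Magnitude: |H| = 0.2525 (-12.0 dB); phase: φ = -75.4°.

|H| = 0.2525 (-12.0 dB), φ = -75.4°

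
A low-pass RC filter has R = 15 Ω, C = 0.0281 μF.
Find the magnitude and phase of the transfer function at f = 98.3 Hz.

Step 1 — Angular frequency: ω = 2π·98.3 = 617.6 rad/s.
Step 2 — Transfer function: H(jω) = 1/(1 + jωRC).
Step 3 — Denominator: 1 + jωRC = 1 + j·617.6·15·2.81e-08 = 1 + j0.0002603.
Step 4 — H = 1 - j0.0002603.
Step 5 — Magnitude: |H| = 1 (-0.0 dB); phase: φ = -0.0°.

|H| = 1 (-0.0 dB), φ = -0.0°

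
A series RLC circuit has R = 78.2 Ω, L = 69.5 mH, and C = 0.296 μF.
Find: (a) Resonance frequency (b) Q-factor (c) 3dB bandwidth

Step 1 — Resonance condition Im(Z)=0 gives ω₀ = 1/√(LC).
Step 2 — ω₀ = 1/√(0.0695·2.96e-07) = 6972 rad/s.
Step 3 — f₀ = ω₀/(2π) = 1110 Hz.
Step 4 — Series Q: Q = ω₀L/R = 6972·0.0695/78.2 = 6.196.
Step 5 — 3dB bandwidth: Δω = ω₀/Q = 1125 rad/s; BW = Δω/(2π) = 179.1 Hz.

(a) f₀ = 1110 Hz  (b) Q = 6.196  (c) BW = 179.1 Hz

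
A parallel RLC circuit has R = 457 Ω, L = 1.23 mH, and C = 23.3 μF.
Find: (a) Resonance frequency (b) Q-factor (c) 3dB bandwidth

Step 1 — Resonance: ω₀ = 1/√(LC) = 1/√(0.00123·2.33e-05) = 5907 rad/s.
Step 2 — f₀ = ω₀/(2π) = 940.1 Hz.
Step 3 — Parallel Q: Q = R/(ω₀L) = 457/(5907·0.00123) = 62.9.
Step 4 — Bandwidth: Δω = ω₀/Q = 93.91 rad/s; BW = Δω/(2π) = 14.95 Hz.

(a) f₀ = 940.1 Hz  (b) Q = 62.9  (c) BW = 14.95 Hz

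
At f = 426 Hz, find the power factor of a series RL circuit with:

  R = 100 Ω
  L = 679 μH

Step 1 — Angular frequency: ω = 2π·f = 2π·426 = 2677 rad/s.
Step 2 — Component impedances:
  R: Z = R = 100 Ω
  L: Z = jωL = j·2677·0.000679 = 0 + j1.817 Ω
Step 3 — Series combination: Z_total = R + L = 100 + j1.817 Ω = 100∠1.0° Ω.
Step 4 — Power factor: PF = cos(φ) = Re(Z)/|Z| = 100/100.02 = 0.9998.
Step 5 — Type: Im(Z) = 1.817 ⇒ lagging (phase φ = 1.0°).

PF = 0.9998 (lagging, φ = 1.0°)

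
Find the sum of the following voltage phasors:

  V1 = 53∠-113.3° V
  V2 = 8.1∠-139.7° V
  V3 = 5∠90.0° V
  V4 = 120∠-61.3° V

Step 1 — Convert each phasor to rectangular form:
  V1 = 53·(cos(-113.3°) + j·sin(-113.3°)) = -20.96 - j48.68 V
  V2 = 8.1·(cos(-139.7°) + j·sin(-139.7°)) = -6.178 - j5.239 V
  V3 = 5·(cos(90.0°) + j·sin(90.0°)) = 0 + j5 V
  V4 = 120·(cos(-61.3°) + j·sin(-61.3°)) = 57.63 - j105.3 V
Step 2 — Sum components: V_total = 30.49 - j154.2 V.
Step 3 — Convert to polar: |V_total| = 157.2 V, ∠V_total = -78.8°.

V_total = 157.2∠-78.8° V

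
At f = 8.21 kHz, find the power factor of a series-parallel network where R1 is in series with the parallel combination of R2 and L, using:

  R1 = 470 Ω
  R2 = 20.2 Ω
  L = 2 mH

Step 1 — Angular frequency: ω = 2π·f = 2π·8210 = 5.158e+04 rad/s.
Step 2 — Component impedances:
  R1: Z = R = 470 Ω
  R2: Z = R = 20.2 Ω
  L: Z = jωL = j·5.158e+04·0.002 = 0 + j103.2 Ω
Step 3 — Parallel branch: R2 || L = 1/(1/R2 + 1/L) = 19.45 + j3.809 Ω.
Step 4 — Series with R1: Z_total = R1 + (R2 || L) = 489.5 + j3.809 Ω = 489.5∠0.4° Ω.
Step 5 — Power factor: PF = cos(φ) = Re(Z)/|Z| = 489.5/489.5 = 1.
Step 6 — Type: Im(Z) = 3.809 ⇒ lagging (phase φ = 0.4°).

PF = 1 (lagging, φ = 0.4°)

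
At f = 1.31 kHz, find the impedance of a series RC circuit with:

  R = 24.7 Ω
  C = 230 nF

Step 1 — Angular frequency: ω = 2π·f = 2π·1310 = 8231 rad/s.
Step 2 — Component impedances:
  R: Z = R = 24.7 Ω
  C: Z = 1/(jωC) = -j/(ω·C) = 0 - j528.2 Ω
Step 3 — Series combination: Z_total = R + C = 24.7 - j528.2 Ω = 528.8∠-87.3° Ω.

Z = 24.7 - j528.2 Ω = 528.8∠-87.3° Ω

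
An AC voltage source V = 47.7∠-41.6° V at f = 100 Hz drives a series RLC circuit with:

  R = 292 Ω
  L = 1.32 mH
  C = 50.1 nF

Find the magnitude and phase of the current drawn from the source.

Step 1 — Angular frequency: ω = 2π·f = 2π·100 = 628.3 rad/s.
Step 2 — Component impedances:
  R: Z = R = 292 Ω
  L: Z = jωL = j·628.3·0.00132 = 0 + j0.8294 Ω
  C: Z = 1/(jωC) = -j/(ω·C) = 0 - j3.177e+04 Ω
Step 3 — Series combination: Z_total = R + L + C = 292 - j3.177e+04 Ω = 3.177e+04∠-89.5° Ω.
Step 4 — Source phasor: V = 47.7∠-41.6° V = 35.67 - j31.67 V.
Step 5 — Ohm's law: I = V / Z_total = (35.67 - j31.67) / (292 - j3.177e+04) = 0.001007 + j0.001114 A.
Step 6 — Convert to polar: |I| = 0.001502 A, ∠I = 47.9°.

I = 0.001502∠47.9° A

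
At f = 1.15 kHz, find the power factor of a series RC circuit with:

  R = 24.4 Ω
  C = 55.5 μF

Step 1 — Angular frequency: ω = 2π·f = 2π·1150 = 7226 rad/s.
Step 2 — Component impedances:
  R: Z = R = 24.4 Ω
  C: Z = 1/(jωC) = -j/(ω·C) = 0 - j2.494 Ω
Step 3 — Series combination: Z_total = R + C = 24.4 - j2.494 Ω = 24.53∠-5.8° Ω.
Step 4 — Power factor: PF = cos(φ) = Re(Z)/|Z| = 24.4/24.527 = 0.9948.
Step 5 — Type: Im(Z) = -2.494 ⇒ leading (phase φ = -5.8°).

PF = 0.9948 (leading, φ = -5.8°)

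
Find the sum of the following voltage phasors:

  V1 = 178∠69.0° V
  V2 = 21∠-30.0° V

Step 1 — Convert each phasor to rectangular form:
  V1 = 178·(cos(69.0°) + j·sin(69.0°)) = 63.79 + j166.2 V
  V2 = 21·(cos(-30.0°) + j·sin(-30.0°)) = 18.19 - j10.5 V
Step 2 — Sum components: V_total = 81.98 + j155.7 V.
Step 3 — Convert to polar: |V_total| = 175.9 V, ∠V_total = 62.2°.

V_total = 175.9∠62.2° V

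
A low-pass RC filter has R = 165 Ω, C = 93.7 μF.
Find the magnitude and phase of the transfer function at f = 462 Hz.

Step 1 — Angular frequency: ω = 2π·462 = 2903 rad/s.
Step 2 — Transfer function: H(jω) = 1/(1 + jωRC).
Step 3 — Denominator: 1 + jωRC = 1 + j·2903·165·9.37e-05 = 1 + j44.88.
Step 4 — H = 0.0004962 - j0.02227.
Step 5 — Magnitude: |H| = 0.02228 (-33.0 dB); phase: φ = -88.7°.

|H| = 0.02228 (-33.0 dB), φ = -88.7°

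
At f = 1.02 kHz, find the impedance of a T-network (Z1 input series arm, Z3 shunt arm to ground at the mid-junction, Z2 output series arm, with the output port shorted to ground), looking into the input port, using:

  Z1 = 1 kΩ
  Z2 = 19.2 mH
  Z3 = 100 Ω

Step 1 — Angular frequency: ω = 2π·f = 2π·1020 = 6409 rad/s.
Step 2 — Component impedances:
  Z1: Z = R = 1000 Ω
  Z2: Z = jωL = j·6409·0.0192 = 0 + j123 Ω
  Z3: Z = R = 100 Ω
Step 3 — With the output port shorted to ground, the output series arm Z2 runs from the junction to ground; the shunt arm Z3 also runs from the junction to ground. They appear in parallel: Z3 || Z2 = 60.22 + j48.94 Ω.
Step 4 — Series with input arm Z1: Z_in = Z1 + (Z3 || Z2) = 1060 + j48.94 Ω = 1061∠2.6° Ω.

Z = 1060 + j48.94 Ω = 1061∠2.6° Ω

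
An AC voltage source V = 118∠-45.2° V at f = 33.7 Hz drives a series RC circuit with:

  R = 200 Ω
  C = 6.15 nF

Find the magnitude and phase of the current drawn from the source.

Step 1 — Angular frequency: ω = 2π·f = 2π·33.7 = 211.7 rad/s.
Step 2 — Component impedances:
  R: Z = R = 200 Ω
  C: Z = 1/(jωC) = -j/(ω·C) = 0 - j7.679e+05 Ω
Step 3 — Series combination: Z_total = R + C = 200 - j7.679e+05 Ω = 7.679e+05∠-90.0° Ω.
Step 4 — Source phasor: V = 118∠-45.2° V = 83.15 - j83.73 V.
Step 5 — Ohm's law: I = V / Z_total = (83.15 - j83.73) / (200 - j7.679e+05) = 0.0001091 + j0.0001082 A.
Step 6 — Convert to polar: |I| = 0.0001537 A, ∠I = 44.8°.

I = 0.0001537∠44.8° A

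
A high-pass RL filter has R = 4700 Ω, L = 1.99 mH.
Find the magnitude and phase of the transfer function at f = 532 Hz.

Step 1 — Angular frequency: ω = 2π·532 = 3343 rad/s.
Step 2 — Transfer function: H(jω) = jωL/(R + jωL).
Step 3 — Numerator jωL = j·6.652; denominator R + jωL = 4700 + j6.652.
Step 4 — H = 2.003e-06 + j0.001415.
Step 5 — Magnitude: |H| = 0.001415 (-57.0 dB); phase: φ = 89.9°.

|H| = 0.001415 (-57.0 dB), φ = 89.9°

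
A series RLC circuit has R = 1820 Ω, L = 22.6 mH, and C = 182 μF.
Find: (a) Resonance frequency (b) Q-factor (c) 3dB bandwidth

Step 1 — Resonance: ω₀ = 1/√(LC) = 1/√(0.0226·0.000182) = 493.1 rad/s.
Step 2 — f₀ = ω₀/(2π) = 78.47 Hz.
Step 3 — Series Q: Q = ω₀L/R = 493.1·0.0226/1820 = 0.006123.
Step 4 — Bandwidth: Δω = ω₀/Q = 8.053e+04 rad/s; BW = Δω/(2π) = 1.282e+04 Hz.

(a) f₀ = 78.47 Hz  (b) Q = 0.006123  (c) BW = 1.282e+04 Hz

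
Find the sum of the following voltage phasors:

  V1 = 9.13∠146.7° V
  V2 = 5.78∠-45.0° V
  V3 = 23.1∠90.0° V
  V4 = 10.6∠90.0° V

Step 1 — Convert each phasor to rectangular form:
  V1 = 9.13·(cos(146.7°) + j·sin(146.7°)) = -7.631 + j5.013 V
  V2 = 5.78·(cos(-45.0°) + j·sin(-45.0°)) = 4.087 - j4.087 V
  V3 = 23.1·(cos(90.0°) + j·sin(90.0°)) = 0 + j23.1 V
  V4 = 10.6·(cos(90.0°) + j·sin(90.0°)) = 0 + j10.6 V
Step 2 — Sum components: V_total = -3.544 + j34.63 V.
Step 3 — Convert to polar: |V_total| = 34.81 V, ∠V_total = 95.8°.

V_total = 34.81∠95.8° V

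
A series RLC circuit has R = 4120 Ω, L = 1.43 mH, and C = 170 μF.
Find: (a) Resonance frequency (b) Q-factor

Step 1 — Resonance condition Im(Z)=0 gives ω₀ = 1/√(LC).
Step 2 — ω₀ = 1/√(0.00143·0.00017) = 2028 rad/s.
Step 3 — f₀ = ω₀/(2π) = 322.8 Hz.
Step 4 — Series Q: Q = ω₀L/R = 2028·0.00143/4120 = 0.000704.

(a) f₀ = 322.8 Hz  (b) Q = 0.000704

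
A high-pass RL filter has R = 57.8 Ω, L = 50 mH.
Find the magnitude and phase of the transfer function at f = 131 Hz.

Step 1 — Angular frequency: ω = 2π·131 = 823.1 rad/s.
Step 2 — Transfer function: H(jω) = jωL/(R + jωL).
Step 3 — Numerator jωL = j·41.15; denominator R + jωL = 57.8 + j41.15.
Step 4 — H = 0.3364 + j0.4725.
Step 5 — Magnitude: |H| = 0.58 (-4.7 dB); phase: φ = 54.5°.

|H| = 0.58 (-4.7 dB), φ = 54.5°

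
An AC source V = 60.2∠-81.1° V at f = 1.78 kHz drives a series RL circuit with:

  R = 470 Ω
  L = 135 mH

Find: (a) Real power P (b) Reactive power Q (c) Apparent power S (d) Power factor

Step 1 — Angular frequency: ω = 2π·f = 2π·1780 = 1.118e+04 rad/s.
Step 2 — Component impedances:
  R: Z = R = 470 Ω
  L: Z = jωL = j·1.118e+04·0.135 = 0 + j1510 Ω
Step 3 — Series combination: Z_total = R + L = 470 + j1510 Ω = 1581∠72.7° Ω.
Step 4 — Source phasor: V = 60.2∠-81.1° V = 9.314 - j59.48 V.
Step 5 — Current: I = V / Z = -0.03416 - j0.0168 A = 0.03807∠-153.8° A.
Step 6 — Complex power: S = V·I* = 0.6812 + j2.188 VA.
Step 7 — Real power: P = Re(S) = 0.6812 W.
Step 8 — Reactive power: Q = Im(S) = 2.188 VAR.
Step 9 — Apparent power: |S| = 2.292 VA.
Step 10 — Power factor: PF = P/|S| = 0.2972 (lagging).

(a) P = 0.6812 W  (b) Q = 2.188 VAR  (c) S = 2.292 VA  (d) PF = 0.2972 (lagging)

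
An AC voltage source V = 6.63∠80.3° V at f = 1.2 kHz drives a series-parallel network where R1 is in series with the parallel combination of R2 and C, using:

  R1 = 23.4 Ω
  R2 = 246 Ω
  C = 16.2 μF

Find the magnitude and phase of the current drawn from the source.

Step 1 — Angular frequency: ω = 2π·f = 2π·1200 = 7540 rad/s.
Step 2 — Component impedances:
  R1: Z = R = 23.4 Ω
  R2: Z = R = 246 Ω
  C: Z = 1/(jωC) = -j/(ω·C) = 0 - j8.187 Ω
Step 3 — Parallel branch: R2 || C = 1/(1/R2 + 1/C) = 0.2722 - j8.178 Ω.
Step 4 — Series with R1: Z_total = R1 + (R2 || C) = 23.67 - j8.178 Ω = 25.04∠-19.1° Ω.
Step 5 — Source phasor: V = 6.63∠80.3° V = 1.117 + j6.535 V.
Step 6 — Ohm's law: I = V / Z_total = (1.117 + j6.535) / (23.67 - j8.178) = -0.04305 + j0.2612 A.
Step 7 — Convert to polar: |I| = 0.2647 A, ∠I = 99.4°.

I = 0.2647∠99.4° A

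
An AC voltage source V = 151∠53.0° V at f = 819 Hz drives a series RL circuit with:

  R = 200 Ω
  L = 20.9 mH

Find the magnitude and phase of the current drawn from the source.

Step 1 — Angular frequency: ω = 2π·f = 2π·819 = 5146 rad/s.
Step 2 — Component impedances:
  R: Z = R = 200 Ω
  L: Z = jωL = j·5146·0.0209 = 0 + j107.5 Ω
Step 3 — Series combination: Z_total = R + L = 200 + j107.5 Ω = 227.1∠28.3° Ω.
Step 4 — Source phasor: V = 151∠53.0° V = 90.87 + j120.6 V.
Step 5 — Ohm's law: I = V / Z_total = (90.87 + j120.6) / (200 + j107.5) = 0.604 + j0.2782 A.
Step 6 — Convert to polar: |I| = 0.665 A, ∠I = 24.7°.

I = 0.665∠24.7° A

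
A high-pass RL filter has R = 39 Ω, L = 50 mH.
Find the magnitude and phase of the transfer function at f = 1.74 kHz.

Step 1 — Angular frequency: ω = 2π·1740 = 1.093e+04 rad/s.
Step 2 — Transfer function: H(jω) = jωL/(R + jωL).
Step 3 — Numerator jωL = j·546.6; denominator R + jωL = 39 + j546.6.
Step 4 — H = 0.9949 + j0.07098.
Step 5 — Magnitude: |H| = 0.9975 (-0.0 dB); phase: φ = 4.1°.

|H| = 0.9975 (-0.0 dB), φ = 4.1°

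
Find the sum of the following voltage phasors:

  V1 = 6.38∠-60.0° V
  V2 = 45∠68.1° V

Step 1 — Convert each phasor to rectangular form:
  V1 = 6.38·(cos(-60.0°) + j·sin(-60.0°)) = 3.19 - j5.525 V
  V2 = 45·(cos(68.1°) + j·sin(68.1°)) = 16.78 + j41.75 V
Step 2 — Sum components: V_total = 19.97 + j36.23 V.
Step 3 — Convert to polar: |V_total| = 41.37 V, ∠V_total = 61.1°.

V_total = 41.37∠61.1° V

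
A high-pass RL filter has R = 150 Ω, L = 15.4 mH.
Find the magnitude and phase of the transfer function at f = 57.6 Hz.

Step 1 — Angular frequency: ω = 2π·57.6 = 361.9 rad/s.
Step 2 — Transfer function: H(jω) = jωL/(R + jωL).
Step 3 — Numerator jωL = j·5.573; denominator R + jωL = 150 + j5.573.
Step 4 — H = 0.001379 + j0.03711.
Step 5 — Magnitude: |H| = 0.03713 (-28.6 dB); phase: φ = 87.9°.

|H| = 0.03713 (-28.6 dB), φ = 87.9°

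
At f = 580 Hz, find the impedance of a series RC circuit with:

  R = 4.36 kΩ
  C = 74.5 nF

Step 1 — Angular frequency: ω = 2π·f = 2π·580 = 3644 rad/s.
Step 2 — Component impedances:
  R: Z = R = 4360 Ω
  C: Z = 1/(jωC) = -j/(ω·C) = 0 - j3683 Ω
Step 3 — Series combination: Z_total = R + C = 4360 - j3683 Ω = 5708∠-40.2° Ω.

Z = 4360 - j3683 Ω = 5708∠-40.2° Ω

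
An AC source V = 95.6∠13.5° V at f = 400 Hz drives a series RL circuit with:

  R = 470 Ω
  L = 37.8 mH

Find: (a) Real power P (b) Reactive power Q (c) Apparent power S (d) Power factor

Step 1 — Angular frequency: ω = 2π·f = 2π·400 = 2513 rad/s.
Step 2 — Component impedances:
  R: Z = R = 470 Ω
  L: Z = jωL = j·2513·0.0378 = 0 + j95 Ω
Step 3 — Series combination: Z_total = R + L = 470 + j95 Ω = 479.5∠11.4° Ω.
Step 4 — Source phasor: V = 95.6∠13.5° V = 92.96 + j22.32 V.
Step 5 — Current: I = V / Z = 0.1992 + j0.007211 A = 0.1994∠2.1° A.
Step 6 — Complex power: S = V·I* = 18.68 + j3.776 VA.
Step 7 — Real power: P = Re(S) = 18.68 W.
Step 8 — Reactive power: Q = Im(S) = 3.776 VAR.
Step 9 — Apparent power: |S| = 19.06 VA.
Step 10 — Power factor: PF = P/|S| = 0.9802 (lagging).

(a) P = 18.68 W  (b) Q = 3.776 VAR  (c) S = 19.06 VA  (d) PF = 0.9802 (lagging)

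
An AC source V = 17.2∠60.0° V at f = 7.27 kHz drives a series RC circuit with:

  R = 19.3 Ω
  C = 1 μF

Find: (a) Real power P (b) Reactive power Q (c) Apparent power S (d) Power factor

Step 1 — Angular frequency: ω = 2π·f = 2π·7270 = 4.568e+04 rad/s.
Step 2 — Component impedances:
  R: Z = R = 19.3 Ω
  C: Z = 1/(jωC) = -j/(ω·C) = 0 - j21.89 Ω
Step 3 — Series combination: Z_total = R + C = 19.3 - j21.89 Ω = 29.18∠-48.6° Ω.
Step 4 — Source phasor: V = 17.2∠60.0° V = 8.6 + j14.9 V.
Step 5 — Current: I = V / Z = -0.188 + j0.5586 A = 0.5893∠108.6° A.
Step 6 — Complex power: S = V·I* = 6.704 - j7.604 VA.
Step 7 — Real power: P = Re(S) = 6.704 W.
Step 8 — Reactive power: Q = Im(S) = -7.604 VAR.
Step 9 — Apparent power: |S| = 10.14 VA.
Step 10 — Power factor: PF = P/|S| = 0.6613 (leading).

(a) P = 6.704 W  (b) Q = -7.604 VAR  (c) S = 10.14 VA  (d) PF = 0.6613 (leading)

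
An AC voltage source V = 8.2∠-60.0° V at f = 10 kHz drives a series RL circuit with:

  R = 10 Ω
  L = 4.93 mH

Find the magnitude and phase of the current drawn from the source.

Step 1 — Angular frequency: ω = 2π·f = 2π·1e+04 = 6.283e+04 rad/s.
Step 2 — Component impedances:
  R: Z = R = 10 Ω
  L: Z = jωL = j·6.283e+04·0.00493 = 0 + j309.8 Ω
Step 3 — Series combination: Z_total = R + L = 10 + j309.8 Ω = 309.9∠88.2° Ω.
Step 4 — Source phasor: V = 8.2∠-60.0° V = 4.1 - j7.101 V.
Step 5 — Ohm's law: I = V / Z_total = (4.1 - j7.101) / (10 + j309.8) = -0.02247 - j0.01396 A.
Step 6 — Convert to polar: |I| = 0.02646 A, ∠I = -148.2°.

I = 0.02646∠-148.2° A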